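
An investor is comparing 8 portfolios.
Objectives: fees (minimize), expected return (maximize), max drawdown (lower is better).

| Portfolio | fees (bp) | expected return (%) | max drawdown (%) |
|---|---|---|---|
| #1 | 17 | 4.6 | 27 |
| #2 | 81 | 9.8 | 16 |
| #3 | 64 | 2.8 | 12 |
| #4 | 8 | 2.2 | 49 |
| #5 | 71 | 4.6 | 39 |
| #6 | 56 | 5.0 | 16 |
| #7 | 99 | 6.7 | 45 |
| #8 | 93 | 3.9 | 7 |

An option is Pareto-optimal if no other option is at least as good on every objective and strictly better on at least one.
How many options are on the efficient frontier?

#1: not dominated.
#2: not dominated (best expected return).
#3: not dominated.
#4: not dominated (best fees).
#5: dominated by #1 (fees 17≤71, expected return 4.6≥4.6, max drawdown 27≤39).
#6: not dominated.
#7: dominated by #2 (fees 81≤99, expected return 9.8≥6.7, max drawdown 16≤45).
#8: not dominated (best max drawdown).
Pareto-optimal: #1, #2, #3, #4, #6, #8 → 6.

6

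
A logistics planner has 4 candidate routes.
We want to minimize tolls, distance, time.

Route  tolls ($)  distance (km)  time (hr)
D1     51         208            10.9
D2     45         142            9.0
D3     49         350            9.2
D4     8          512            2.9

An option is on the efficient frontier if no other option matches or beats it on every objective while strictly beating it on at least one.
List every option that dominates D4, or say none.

D1: worse on tolls (51 vs 8).
D2: worse on tolls (45 vs 8).
D3: worse on tolls (49 vs 8).
No option dominates D4.

none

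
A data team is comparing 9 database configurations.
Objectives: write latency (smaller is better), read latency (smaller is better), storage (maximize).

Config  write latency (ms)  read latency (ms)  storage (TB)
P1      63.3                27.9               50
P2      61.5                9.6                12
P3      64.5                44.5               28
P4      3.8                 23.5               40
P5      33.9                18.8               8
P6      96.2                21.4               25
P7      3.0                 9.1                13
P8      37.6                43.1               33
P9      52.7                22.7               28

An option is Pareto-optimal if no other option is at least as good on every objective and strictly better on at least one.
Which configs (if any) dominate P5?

P7: write latency 3.0≤33.9, read latency 9.1≤18.8, storage 13≥8 — dominates P5.
Others (P1, P2, P3, P4, P6, P8, P9) are each worse than P5 on at least one objective.

P7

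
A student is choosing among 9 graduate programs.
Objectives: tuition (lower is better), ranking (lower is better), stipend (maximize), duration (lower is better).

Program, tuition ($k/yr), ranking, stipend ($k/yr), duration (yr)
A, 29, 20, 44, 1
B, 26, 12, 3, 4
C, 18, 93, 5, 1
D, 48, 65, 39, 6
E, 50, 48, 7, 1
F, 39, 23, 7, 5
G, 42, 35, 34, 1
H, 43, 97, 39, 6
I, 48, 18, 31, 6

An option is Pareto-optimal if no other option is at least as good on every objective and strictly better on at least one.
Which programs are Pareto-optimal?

A: not dominated (best stipend).
B: not dominated (best ranking).
C: not dominated (best tuition).
D: dominated by A (tuition 29≤48, ranking 20≤65, stipend 44≥39, duration 1≤6).
E: dominated by A (tuition 29≤50, ranking 20≤48, stipend 44≥7, duration 1≤1).
F: dominated by A (tuition 29≤39, ranking 20≤23, stipend 44≥7, duration 1≤5).
G: dominated by A (tuition 29≤42, ranking 20≤35, stipend 44≥34, duration 1≤1).
H: dominated by A (tuition 29≤43, ranking 20≤97, stipend 44≥39, duration 1≤6).
I: not dominated.

A, B, C, I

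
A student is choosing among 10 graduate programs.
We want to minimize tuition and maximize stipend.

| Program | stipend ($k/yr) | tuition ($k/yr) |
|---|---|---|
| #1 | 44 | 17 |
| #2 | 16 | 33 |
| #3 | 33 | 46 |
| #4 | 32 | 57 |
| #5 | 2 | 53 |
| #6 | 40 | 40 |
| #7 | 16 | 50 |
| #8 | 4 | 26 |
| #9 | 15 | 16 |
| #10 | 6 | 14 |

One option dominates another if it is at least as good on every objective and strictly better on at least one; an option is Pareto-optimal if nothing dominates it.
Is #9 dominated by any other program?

No

#1: worse on tuition (17 vs 16).
#2: worse on tuition (33 vs 16).
#3: worse on tuition (46 vs 16).
#4: worse on tuition (57 vs 16).
#5: worse on stipend (2 vs 15).
#6: worse on tuition (40 vs 16).
#7: worse on tuition (50 vs 16).
#8: worse on stipend (4 vs 15).
#10: worse on stipend (6 vs 15).
No option is at least as good as #9 on every objective and strictly better on one.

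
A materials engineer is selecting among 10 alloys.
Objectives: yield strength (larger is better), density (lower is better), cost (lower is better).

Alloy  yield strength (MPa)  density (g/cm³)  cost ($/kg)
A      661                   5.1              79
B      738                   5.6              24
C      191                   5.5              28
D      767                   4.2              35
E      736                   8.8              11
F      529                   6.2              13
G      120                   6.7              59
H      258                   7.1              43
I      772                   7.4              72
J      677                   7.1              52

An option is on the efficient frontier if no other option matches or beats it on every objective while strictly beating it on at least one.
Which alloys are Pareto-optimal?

B, C, D, E, F, I

A: dominated by D (yield strength 767≥661, density 4.2≤5.1, cost 35≤79).
B: not dominated.
C: not dominated.
D: not dominated (best density).
E: not dominated (best cost).
F: not dominated.
G: dominated by B (yield strength 738≥120, density 5.6≤6.7, cost 24≤59).
H: dominated by B (yield strength 738≥258, density 5.6≤7.1, cost 24≤43).
I: not dominated (best yield strength).
J: dominated by B (yield strength 738≥677, density 5.6≤7.1, cost 24≤52).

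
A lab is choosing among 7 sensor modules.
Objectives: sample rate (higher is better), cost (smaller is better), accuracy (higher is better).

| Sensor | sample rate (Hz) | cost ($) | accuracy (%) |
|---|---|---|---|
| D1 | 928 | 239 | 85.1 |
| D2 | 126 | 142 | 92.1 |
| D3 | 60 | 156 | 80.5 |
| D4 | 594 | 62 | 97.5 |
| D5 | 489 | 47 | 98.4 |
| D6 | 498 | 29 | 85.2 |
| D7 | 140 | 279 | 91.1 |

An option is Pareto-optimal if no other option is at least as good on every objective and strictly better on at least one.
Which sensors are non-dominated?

D1: not dominated (best sample rate).
D2: dominated by D4 (sample rate 594≥126, cost 62≤142, accuracy 97.5≥92.1).
D3: dominated by D2 (sample rate 126≥60, cost 142≤156, accuracy 92.1≥80.5).
D4: not dominated.
D5: not dominated (best accuracy).
D6: not dominated (best cost).
D7: dominated by D4 (sample rate 594≥140, cost 62≤279, accuracy 97.5≥91.1).

D1, D4, D5, D6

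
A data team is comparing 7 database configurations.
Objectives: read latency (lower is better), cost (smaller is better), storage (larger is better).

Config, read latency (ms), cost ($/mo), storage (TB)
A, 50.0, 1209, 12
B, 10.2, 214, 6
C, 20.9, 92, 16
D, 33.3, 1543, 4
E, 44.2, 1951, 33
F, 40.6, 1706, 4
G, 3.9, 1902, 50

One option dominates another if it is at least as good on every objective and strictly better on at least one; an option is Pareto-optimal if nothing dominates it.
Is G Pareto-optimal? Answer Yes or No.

Yes

A: worse on read latency (50.0 vs 3.9).
B: worse on read latency (10.2 vs 3.9).
C: worse on read latency (20.9 vs 3.9).
D: worse on read latency (33.3 vs 3.9).
E: worse on read latency (44.2 vs 3.9).
F: worse on read latency (40.6 vs 3.9).
No option is at least as good as G on every objective and strictly better on one.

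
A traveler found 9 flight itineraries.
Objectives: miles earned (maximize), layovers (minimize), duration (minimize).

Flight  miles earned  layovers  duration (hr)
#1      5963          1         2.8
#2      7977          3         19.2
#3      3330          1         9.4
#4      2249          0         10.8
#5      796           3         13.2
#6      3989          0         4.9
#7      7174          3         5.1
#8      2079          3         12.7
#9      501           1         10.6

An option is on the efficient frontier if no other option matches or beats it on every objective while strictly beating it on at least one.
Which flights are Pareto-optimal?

#1, #2, #6, #7

#1: not dominated (best duration).
#2: not dominated (best miles earned).
#3: dominated by #1 (miles earned 5963≥3330, layovers 1≤1, duration 2.8≤9.4).
#4: dominated by #6 (miles earned 3989≥2249, layovers 0≤0, duration 4.9≤10.8).
#5: dominated by #1 (miles earned 5963≥796, layovers 1≤3, duration 2.8≤13.2).
#6: not dominated.
#7: not dominated.
#8: dominated by #1 (miles earned 5963≥2079, layovers 1≤3, duration 2.8≤12.7).
#9: dominated by #1 (miles earned 5963≥501, layovers 1≤1, duration 2.8≤10.6).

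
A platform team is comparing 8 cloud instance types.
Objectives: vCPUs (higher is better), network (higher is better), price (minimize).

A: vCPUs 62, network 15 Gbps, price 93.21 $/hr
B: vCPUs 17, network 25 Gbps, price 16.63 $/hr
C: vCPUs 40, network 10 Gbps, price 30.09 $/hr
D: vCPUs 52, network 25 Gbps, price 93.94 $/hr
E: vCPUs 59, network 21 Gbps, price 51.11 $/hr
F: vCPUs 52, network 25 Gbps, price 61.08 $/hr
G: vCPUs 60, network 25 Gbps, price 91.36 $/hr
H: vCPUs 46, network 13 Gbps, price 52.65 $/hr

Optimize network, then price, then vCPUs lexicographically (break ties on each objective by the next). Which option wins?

B

First maximize network: best is 25, kept {B, D, F, G}.
Then minimize price: best is 16.63, kept {B}.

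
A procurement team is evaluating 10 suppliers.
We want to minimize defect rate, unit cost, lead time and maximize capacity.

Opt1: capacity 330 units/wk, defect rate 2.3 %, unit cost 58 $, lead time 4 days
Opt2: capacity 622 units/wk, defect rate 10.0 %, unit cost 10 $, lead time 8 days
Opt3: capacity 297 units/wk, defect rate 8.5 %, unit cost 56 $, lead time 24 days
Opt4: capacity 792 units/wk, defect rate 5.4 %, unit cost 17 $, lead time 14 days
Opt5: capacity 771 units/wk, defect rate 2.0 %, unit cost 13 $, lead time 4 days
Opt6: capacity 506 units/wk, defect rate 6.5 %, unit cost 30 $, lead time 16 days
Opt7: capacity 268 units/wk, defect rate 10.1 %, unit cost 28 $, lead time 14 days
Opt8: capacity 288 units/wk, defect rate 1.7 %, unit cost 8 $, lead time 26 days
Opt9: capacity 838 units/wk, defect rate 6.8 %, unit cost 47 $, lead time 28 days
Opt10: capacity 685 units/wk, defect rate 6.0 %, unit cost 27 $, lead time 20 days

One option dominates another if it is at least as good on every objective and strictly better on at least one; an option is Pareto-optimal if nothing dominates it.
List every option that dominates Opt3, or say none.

Opt4, Opt5, Opt6, Opt10

Opt4: capacity 792≥297, defect rate 5.4≤8.5, unit cost 17≤56, lead time 14≤24 — dominates Opt3.
Opt5: capacity 771≥297, defect rate 2.0≤8.5, unit cost 13≤56, lead time 4≤24 — dominates Opt3.
Opt6: capacity 506≥297, defect rate 6.5≤8.5, unit cost 30≤56, lead time 16≤24 — dominates Opt3.
Opt10: capacity 685≥297, defect rate 6.0≤8.5, unit cost 27≤56, lead time 20≤24 — dominates Opt3.
Others (Opt1, Opt2, Opt7, Opt8, Opt9) are each worse than Opt3 on at least one objective.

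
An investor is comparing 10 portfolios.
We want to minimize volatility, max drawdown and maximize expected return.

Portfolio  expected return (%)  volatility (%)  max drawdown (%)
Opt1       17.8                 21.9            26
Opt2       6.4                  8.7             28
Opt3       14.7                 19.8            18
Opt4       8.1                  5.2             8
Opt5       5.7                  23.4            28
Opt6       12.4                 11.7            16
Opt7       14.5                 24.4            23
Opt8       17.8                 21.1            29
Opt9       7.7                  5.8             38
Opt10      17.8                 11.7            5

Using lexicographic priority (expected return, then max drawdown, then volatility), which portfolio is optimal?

Opt10

First maximize expected return: best is 17.8, kept {Opt1, Opt8, Opt10}.
Then minimize max drawdown: best is 5, kept {Opt10}.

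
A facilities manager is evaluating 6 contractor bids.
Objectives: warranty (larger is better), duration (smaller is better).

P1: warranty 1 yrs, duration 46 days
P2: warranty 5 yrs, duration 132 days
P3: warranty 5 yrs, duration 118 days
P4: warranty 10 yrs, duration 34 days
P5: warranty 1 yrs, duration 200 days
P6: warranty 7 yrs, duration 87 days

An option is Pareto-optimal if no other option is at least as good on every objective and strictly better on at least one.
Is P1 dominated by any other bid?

P4 vs P1: warranty 10≥1, duration 34≤46 — P4 is at least as good on every objective and strictly better on at least one, so P4 dominates P1.

Yes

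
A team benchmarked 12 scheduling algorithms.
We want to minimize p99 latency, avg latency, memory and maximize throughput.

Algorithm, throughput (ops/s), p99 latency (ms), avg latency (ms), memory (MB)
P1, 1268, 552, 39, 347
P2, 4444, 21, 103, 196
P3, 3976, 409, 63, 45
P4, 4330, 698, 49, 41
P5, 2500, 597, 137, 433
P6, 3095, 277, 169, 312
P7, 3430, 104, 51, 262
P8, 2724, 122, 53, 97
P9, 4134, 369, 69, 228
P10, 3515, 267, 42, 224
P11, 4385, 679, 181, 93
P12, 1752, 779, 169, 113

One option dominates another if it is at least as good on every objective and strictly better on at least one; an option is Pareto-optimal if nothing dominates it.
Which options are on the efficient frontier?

P1: not dominated (best avg latency).
P2: not dominated (best throughput).
P3: not dominated.
P4: not dominated (best memory).
P5: dominated by P2 (throughput 4444≥2500, p99 latency 21≤597, avg latency 103≤137, memory 196≤433).
P6: dominated by P2 (throughput 4444≥3095, p99 latency 21≤277, avg latency 103≤169, memory 196≤312).
P7: not dominated.
P8: not dominated.
P9: not dominated.
P10: not dominated.
P11: not dominated.
P12: dominated by P3 (throughput 3976≥1752, p99 latency 409≤779, avg latency 63≤169, memory 45≤113).

P1, P2, P3, P4, P7, P8, P9, P10, P11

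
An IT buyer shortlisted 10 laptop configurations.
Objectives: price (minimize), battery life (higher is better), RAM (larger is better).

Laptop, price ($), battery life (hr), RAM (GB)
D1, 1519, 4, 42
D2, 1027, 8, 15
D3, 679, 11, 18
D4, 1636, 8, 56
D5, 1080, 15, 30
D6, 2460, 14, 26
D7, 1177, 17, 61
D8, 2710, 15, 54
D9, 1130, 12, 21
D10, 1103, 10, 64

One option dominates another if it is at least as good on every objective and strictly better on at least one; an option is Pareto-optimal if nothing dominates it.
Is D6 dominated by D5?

Yes

D5 vs D6: price 1080≤2460, battery life 15≥14, RAM 30≥26 — D5 is at least as good on every objective with at least one strict improvement.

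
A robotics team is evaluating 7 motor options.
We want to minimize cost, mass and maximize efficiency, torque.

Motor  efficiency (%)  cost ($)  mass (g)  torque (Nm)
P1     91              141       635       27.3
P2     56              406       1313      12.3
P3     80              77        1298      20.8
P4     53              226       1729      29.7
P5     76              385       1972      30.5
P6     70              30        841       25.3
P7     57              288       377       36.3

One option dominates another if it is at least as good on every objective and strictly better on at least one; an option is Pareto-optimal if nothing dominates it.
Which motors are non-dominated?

P1: not dominated (best efficiency).
P2: dominated by P1 (efficiency 91≥56, cost 141≤406, mass 635≤1313, torque 27.3≥12.3).
P3: not dominated.
P4: not dominated.
P5: not dominated.
P6: not dominated (best cost).
P7: not dominated (best mass).

P1, P3, P4, P5, P6, P7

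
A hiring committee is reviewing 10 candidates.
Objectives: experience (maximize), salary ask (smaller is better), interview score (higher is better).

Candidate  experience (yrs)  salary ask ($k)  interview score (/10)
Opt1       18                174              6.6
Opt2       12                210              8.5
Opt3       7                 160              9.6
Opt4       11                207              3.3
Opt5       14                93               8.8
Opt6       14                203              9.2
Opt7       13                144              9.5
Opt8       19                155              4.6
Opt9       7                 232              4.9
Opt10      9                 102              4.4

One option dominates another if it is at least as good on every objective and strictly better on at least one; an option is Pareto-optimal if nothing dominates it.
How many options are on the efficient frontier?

Opt1: not dominated.
Opt2: dominated by Opt5 (experience 14≥12, salary ask 93≤210, interview score 8.8≥8.5).
Opt3: not dominated (best interview score).
Opt4: dominated by Opt1 (experience 18≥11, salary ask 174≤207, interview score 6.6≥3.3).
Opt5: not dominated (best salary ask).
Opt6: not dominated.
Opt7: not dominated.
Opt8: not dominated (best experience).
Opt9: dominated by Opt1 (experience 18≥7, salary ask 174≤232, interview score 6.6≥4.9).
Opt10: dominated by Opt5 (experience 14≥9, salary ask 93≤102, interview score 8.8≥4.4).
Pareto-optimal: Opt1, Opt3, Opt5, Opt6, Opt7, Opt8 → 6.

6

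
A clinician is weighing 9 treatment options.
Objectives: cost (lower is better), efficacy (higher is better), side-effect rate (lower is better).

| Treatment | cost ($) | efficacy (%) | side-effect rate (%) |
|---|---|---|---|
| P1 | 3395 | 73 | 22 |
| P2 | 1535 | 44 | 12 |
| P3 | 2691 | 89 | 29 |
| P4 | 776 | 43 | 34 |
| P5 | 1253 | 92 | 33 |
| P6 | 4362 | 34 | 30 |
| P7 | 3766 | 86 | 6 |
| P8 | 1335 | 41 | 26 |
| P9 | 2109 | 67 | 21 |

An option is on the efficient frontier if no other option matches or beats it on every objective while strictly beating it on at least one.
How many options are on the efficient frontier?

P1: not dominated.
P2: not dominated.
P3: not dominated.
P4: not dominated (best cost).
P5: not dominated (best efficacy).
P6: dominated by P1 (cost 3395≤4362, efficacy 73≥34, side-effect rate 22≤30).
P7: not dominated (best side-effect rate).
P8: not dominated.
P9: not dominated.
Pareto-optimal: P1, P2, P3, P4, P5, P7, P8, P9 → 8.

8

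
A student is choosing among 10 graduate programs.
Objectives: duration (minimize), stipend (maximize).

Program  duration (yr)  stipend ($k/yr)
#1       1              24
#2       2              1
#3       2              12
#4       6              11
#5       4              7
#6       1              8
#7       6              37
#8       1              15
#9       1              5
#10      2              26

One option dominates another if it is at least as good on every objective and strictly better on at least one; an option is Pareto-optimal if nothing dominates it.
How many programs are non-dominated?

#1: not dominated.
#2: dominated by #1 (duration 1≤2, stipend 24≥1).
#3: dominated by #1 (duration 1≤2, stipend 24≥12).
#4: dominated by #1 (duration 1≤6, stipend 24≥11).
#5: dominated by #1 (duration 1≤4, stipend 24≥7).
#6: dominated by #1 (duration 1≤1, stipend 24≥8).
#7: not dominated (best stipend).
#8: dominated by #1 (duration 1≤1, stipend 24≥15).
#9: dominated by #1 (duration 1≤1, stipend 24≥5).
#10: not dominated.
Pareto-optimal: #1, #7, #10 → 3.

3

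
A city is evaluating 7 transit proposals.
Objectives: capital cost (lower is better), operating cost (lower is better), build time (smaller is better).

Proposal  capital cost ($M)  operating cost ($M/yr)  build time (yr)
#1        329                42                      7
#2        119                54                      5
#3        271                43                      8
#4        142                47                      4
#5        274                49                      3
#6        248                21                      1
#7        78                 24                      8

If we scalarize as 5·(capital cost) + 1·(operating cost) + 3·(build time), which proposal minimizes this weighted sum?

#1: 5·329 + 1·42 + 3·7 = 1708
#2: 5·119 + 1·54 + 3·5 = 664
#3: 5·271 + 1·43 + 3·8 = 1422
#4: 5·142 + 1·47 + 3·4 = 769
#5: 5·274 + 1·49 + 3·3 = 1428
#6: 5·248 + 1·21 + 3·1 = 1264
#7: 5·78 + 1·24 + 3·8 = 438
Lowest: #7 at 438.

#7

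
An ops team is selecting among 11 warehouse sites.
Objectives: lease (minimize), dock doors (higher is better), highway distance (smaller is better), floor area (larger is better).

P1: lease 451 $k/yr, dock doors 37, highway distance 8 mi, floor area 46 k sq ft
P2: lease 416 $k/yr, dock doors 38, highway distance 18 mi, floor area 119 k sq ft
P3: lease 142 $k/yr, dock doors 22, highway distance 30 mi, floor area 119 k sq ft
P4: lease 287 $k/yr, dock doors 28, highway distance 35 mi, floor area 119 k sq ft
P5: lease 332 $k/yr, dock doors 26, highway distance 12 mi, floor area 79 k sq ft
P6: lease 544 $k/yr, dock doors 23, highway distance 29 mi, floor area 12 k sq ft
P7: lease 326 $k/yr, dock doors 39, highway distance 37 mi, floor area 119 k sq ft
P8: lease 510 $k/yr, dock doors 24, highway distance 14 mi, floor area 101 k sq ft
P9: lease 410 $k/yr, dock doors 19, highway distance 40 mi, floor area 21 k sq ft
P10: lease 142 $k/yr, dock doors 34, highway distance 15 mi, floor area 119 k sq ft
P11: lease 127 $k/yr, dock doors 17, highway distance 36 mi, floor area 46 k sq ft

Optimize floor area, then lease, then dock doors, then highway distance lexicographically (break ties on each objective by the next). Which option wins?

First maximize floor area: best is 119, kept {P2, P3, P4, P7, P10}.
Then minimize lease: best is 142, kept {P3, P10}.
Then maximize dock doors: best is 34, kept {P10}.

P10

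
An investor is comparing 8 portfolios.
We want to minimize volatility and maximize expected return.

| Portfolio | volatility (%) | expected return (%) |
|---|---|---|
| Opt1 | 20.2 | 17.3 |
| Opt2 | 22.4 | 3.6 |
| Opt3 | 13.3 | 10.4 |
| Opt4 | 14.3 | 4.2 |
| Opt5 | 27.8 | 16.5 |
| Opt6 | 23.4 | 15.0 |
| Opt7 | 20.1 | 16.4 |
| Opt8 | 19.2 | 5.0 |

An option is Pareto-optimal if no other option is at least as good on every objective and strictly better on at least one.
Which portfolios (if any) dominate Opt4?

Opt3: volatility 13.3≤14.3, expected return 10.4≥4.2 — dominates Opt4.
Others (Opt1, Opt2, Opt5, Opt6, Opt7, Opt8) are each worse than Opt4 on at least one objective.

Opt3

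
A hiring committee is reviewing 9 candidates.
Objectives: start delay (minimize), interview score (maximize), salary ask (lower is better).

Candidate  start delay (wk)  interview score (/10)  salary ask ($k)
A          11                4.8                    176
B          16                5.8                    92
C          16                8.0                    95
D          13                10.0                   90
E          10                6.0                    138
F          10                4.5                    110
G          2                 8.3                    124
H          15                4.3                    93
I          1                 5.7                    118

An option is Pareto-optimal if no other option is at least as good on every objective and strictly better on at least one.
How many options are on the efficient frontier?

4

A: dominated by E (start delay 10≤11, interview score 6.0≥4.8, salary ask 138≤176).
B: dominated by D (start delay 13≤16, interview score 10.0≥5.8, salary ask 90≤92).
C: dominated by D (start delay 13≤16, interview score 10.0≥8.0, salary ask 90≤95).
D: not dominated (best interview score).
E: dominated by G (start delay 2≤10, interview score 8.3≥6.0, salary ask 124≤138).
F: not dominated.
G: not dominated.
H: dominated by D (start delay 13≤15, interview score 10.0≥4.3, salary ask 90≤93).
I: not dominated (best start delay).
Pareto-optimal: D, F, G, I → 4.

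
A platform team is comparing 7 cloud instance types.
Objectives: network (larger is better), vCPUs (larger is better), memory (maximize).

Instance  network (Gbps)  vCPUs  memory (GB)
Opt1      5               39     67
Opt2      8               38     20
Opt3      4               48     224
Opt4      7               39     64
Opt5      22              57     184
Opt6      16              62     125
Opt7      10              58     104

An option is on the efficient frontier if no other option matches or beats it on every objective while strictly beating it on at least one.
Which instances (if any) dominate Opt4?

Opt5: network 22≥7, vCPUs 57≥39, memory 184≥64 — dominates Opt4.
Opt6: network 16≥7, vCPUs 62≥39, memory 125≥64 — dominates Opt4.
Opt7: network 10≥7, vCPUs 58≥39, memory 104≥64 — dominates Opt4.
Others (Opt1, Opt2, Opt3) are each worse than Opt4 on at least one objective.

Opt5, Opt6, Opt7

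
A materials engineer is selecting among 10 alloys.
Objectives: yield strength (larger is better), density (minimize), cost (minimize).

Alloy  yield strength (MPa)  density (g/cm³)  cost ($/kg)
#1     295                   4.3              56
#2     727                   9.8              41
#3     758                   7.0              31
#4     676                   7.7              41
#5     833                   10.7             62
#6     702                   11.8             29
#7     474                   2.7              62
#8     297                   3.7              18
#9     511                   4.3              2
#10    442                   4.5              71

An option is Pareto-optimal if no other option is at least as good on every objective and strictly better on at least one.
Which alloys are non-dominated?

#3, #5, #6, #7, #8, #9

#1: dominated by #8 (yield strength 297≥295, density 3.7≤4.3, cost 18≤56).
#2: dominated by #3 (yield strength 758≥727, density 7.0≤9.8, cost 31≤41).
#3: not dominated.
#4: dominated by #3 (yield strength 758≥676, density 7.0≤7.7, cost 31≤41).
#5: not dominated (best yield strength).
#6: not dominated.
#7: not dominated (best density).
#8: not dominated.
#9: not dominated (best cost).
#10: dominated by #7 (yield strength 474≥442, density 2.7≤4.5, cost 62≤71).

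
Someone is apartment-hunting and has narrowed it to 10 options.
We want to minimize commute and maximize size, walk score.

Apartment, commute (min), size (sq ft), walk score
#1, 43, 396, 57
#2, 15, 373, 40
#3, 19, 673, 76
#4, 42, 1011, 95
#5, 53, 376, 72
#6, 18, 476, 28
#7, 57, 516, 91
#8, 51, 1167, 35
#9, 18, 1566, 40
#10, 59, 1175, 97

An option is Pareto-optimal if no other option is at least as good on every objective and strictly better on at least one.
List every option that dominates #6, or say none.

#9

#9: commute 18≤18, size 1566≥476, walk score 40≥28 — dominates #6.
Others (#1, #2, #3, #4, #5, #7, #8, #10) are each worse than #6 on at least one objective.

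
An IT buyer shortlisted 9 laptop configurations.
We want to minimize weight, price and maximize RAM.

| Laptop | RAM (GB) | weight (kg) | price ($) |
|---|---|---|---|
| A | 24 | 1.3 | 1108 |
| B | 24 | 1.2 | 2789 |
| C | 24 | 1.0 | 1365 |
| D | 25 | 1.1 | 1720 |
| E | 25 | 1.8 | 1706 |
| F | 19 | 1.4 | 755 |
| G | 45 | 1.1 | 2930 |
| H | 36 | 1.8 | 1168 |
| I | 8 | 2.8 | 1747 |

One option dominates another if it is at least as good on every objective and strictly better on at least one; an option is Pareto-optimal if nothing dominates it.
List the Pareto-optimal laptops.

A, C, D, F, G, H

A: not dominated.
B: dominated by C (RAM 24≥24, weight 1.0≤1.2, price 1365≤2789).
C: not dominated (best weight).
D: not dominated.
E: dominated by H (RAM 36≥25, weight 1.8≤1.8, price 1168≤1706).
F: not dominated (best price).
G: not dominated (best RAM).
H: not dominated.
I: dominated by A (RAM 24≥8, weight 1.3≤2.8, price 1108≤1747).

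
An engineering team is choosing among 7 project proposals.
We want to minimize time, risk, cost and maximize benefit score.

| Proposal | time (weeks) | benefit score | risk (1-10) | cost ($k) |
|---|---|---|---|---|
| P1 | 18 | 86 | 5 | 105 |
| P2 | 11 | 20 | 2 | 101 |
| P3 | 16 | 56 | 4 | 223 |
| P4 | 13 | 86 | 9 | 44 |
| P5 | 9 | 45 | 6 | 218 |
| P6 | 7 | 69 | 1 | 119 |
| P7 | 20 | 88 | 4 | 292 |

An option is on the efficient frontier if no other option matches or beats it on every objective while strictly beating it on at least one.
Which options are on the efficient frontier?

P1, P2, P4, P6, P7

P1: not dominated.
P2: not dominated.
P3: dominated by P6 (time 7≤16, benefit score 69≥56, risk 1≤4, cost 119≤223).
P4: not dominated (best cost).
P5: dominated by P6 (time 7≤9, benefit score 69≥45, risk 1≤6, cost 119≤218).
P6: not dominated (best time).
P7: not dominated (best benefit score).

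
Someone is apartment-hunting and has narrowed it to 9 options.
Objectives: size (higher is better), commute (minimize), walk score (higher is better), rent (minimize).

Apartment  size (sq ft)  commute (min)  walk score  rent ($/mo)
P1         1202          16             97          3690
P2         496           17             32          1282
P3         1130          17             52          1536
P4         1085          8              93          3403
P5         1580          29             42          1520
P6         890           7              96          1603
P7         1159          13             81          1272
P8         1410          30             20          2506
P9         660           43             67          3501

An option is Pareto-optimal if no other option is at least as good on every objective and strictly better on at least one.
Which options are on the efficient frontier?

P1, P4, P5, P6, P7

P1: not dominated (best walk score).
P2: dominated by P7 (size 1159≥496, commute 13≤17, walk score 81≥32, rent 1272≤1282).
P3: dominated by P7 (size 1159≥1130, commute 13≤17, walk score 81≥52, rent 1272≤1536).
P4: not dominated.
P5: not dominated (best size).
P6: not dominated (best commute).
P7: not dominated (best rent).
P8: dominated by P5 (size 1580≥1410, commute 29≤30, walk score 42≥20, rent 1520≤2506).
P9: dominated by P4 (size 1085≥660, commute 8≤43, walk score 93≥67, rent 3403≤3501).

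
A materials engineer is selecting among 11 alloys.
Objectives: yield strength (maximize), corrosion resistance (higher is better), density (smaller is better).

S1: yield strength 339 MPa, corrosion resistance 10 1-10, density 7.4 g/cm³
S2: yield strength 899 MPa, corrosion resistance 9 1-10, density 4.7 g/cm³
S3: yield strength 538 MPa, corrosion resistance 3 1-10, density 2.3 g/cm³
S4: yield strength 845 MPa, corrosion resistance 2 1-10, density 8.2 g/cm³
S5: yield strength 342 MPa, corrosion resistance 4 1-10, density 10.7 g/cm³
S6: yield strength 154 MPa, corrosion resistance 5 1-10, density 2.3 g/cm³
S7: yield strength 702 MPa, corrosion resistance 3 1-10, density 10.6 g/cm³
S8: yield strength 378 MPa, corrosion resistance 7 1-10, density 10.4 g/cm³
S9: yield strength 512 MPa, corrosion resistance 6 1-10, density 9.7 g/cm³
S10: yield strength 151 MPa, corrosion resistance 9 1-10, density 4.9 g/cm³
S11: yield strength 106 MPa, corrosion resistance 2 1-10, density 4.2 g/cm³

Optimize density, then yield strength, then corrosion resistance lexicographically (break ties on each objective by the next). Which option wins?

S3

First minimize density: best is 2.3, kept {S3, S6}.
Then maximize yield strength: best is 538, kept {S3}.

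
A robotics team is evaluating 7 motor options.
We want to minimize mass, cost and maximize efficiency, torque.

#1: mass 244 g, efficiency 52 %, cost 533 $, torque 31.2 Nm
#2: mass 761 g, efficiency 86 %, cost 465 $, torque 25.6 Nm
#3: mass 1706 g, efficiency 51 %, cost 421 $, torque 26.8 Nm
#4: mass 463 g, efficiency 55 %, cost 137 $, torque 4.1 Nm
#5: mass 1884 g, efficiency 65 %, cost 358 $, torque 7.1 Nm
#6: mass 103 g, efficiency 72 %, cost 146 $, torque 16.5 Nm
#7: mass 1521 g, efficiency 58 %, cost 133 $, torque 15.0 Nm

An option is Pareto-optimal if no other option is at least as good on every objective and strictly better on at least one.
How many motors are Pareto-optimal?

#1: not dominated (best torque).
#2: not dominated (best efficiency).
#3: not dominated.
#4: not dominated.
#5: dominated by #6 (mass 103≤1884, efficiency 72≥65, cost 146≤358, torque 16.5≥7.1).
#6: not dominated (best mass).
#7: not dominated (best cost).
Pareto-optimal: #1, #2, #3, #4, #6, #7 → 6.

6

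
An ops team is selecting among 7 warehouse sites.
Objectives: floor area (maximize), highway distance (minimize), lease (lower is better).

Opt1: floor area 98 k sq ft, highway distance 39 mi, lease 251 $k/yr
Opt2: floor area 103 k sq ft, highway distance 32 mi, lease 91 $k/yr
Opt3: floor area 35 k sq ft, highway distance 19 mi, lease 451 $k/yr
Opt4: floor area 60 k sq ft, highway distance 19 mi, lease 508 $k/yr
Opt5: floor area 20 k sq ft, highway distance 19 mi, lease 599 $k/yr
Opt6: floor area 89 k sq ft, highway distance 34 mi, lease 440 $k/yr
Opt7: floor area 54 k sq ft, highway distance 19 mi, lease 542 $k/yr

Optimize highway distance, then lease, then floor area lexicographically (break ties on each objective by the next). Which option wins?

Opt3

First minimize highway distance: best is 19, kept {Opt3, Opt4, Opt5, Opt7}.
Then minimize lease: best is 451, kept {Opt3}.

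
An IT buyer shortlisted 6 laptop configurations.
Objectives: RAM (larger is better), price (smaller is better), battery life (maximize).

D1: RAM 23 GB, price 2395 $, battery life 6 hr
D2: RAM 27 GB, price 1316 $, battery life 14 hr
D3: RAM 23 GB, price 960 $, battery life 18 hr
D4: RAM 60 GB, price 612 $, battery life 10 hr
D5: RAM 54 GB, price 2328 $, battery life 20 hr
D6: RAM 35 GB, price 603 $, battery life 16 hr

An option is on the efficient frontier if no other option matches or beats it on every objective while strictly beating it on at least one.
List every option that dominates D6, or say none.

none

D1: worse on RAM (23 vs 35).
D2: worse on RAM (27 vs 35).
D3: worse on RAM (23 vs 35).
D4: worse on price (612 vs 603).
D5: worse on price (2328 vs 603).
No option dominates D6.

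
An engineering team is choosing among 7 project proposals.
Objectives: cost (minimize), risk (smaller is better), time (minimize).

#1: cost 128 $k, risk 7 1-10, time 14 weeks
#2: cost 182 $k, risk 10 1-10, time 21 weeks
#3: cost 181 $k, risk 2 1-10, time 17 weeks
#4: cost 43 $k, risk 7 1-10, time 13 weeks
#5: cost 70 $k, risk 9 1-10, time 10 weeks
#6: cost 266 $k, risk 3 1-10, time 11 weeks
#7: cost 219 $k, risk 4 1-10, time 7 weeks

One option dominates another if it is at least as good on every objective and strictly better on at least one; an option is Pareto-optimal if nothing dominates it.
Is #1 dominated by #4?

Yes

#4 vs #1: cost 43≤128, risk 7≤7, time 13≤14 — #4 is at least as good on every objective with at least one strict improvement.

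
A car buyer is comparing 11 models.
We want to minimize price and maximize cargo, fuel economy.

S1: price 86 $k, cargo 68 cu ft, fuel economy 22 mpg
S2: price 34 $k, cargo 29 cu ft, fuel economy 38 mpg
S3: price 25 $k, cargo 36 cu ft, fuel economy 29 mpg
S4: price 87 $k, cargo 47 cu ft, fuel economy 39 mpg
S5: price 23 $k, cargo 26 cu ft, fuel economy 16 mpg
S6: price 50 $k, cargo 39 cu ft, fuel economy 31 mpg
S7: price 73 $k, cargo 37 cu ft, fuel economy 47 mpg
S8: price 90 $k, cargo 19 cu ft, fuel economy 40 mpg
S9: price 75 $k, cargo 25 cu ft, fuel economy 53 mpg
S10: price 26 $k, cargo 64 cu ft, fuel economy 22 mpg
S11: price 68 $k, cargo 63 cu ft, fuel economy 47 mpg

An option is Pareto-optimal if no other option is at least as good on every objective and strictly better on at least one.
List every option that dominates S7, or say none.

S11: price 68≤73, cargo 63≥37, fuel economy 47≥47 — dominates S7.
Others (S1, S2, S3, S4, S5, S6, S8, S9, S10) are each worse than S7 on at least one objective.

S11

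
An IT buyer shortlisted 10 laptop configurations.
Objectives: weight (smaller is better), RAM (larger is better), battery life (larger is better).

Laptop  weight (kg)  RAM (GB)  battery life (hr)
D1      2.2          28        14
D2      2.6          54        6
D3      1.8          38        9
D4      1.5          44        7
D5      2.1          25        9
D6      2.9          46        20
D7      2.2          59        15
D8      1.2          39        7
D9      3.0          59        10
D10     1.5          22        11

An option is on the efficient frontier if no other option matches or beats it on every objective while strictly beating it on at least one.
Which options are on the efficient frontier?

D1: dominated by D7 (weight 2.2≤2.2, RAM 59≥28, battery life 15≥14).
D2: dominated by D7 (weight 2.2≤2.6, RAM 59≥54, battery life 15≥6).
D3: not dominated.
D4: not dominated.
D5: dominated by D3 (weight 1.8≤2.1, RAM 38≥25, battery life 9≥9).
D6: not dominated (best battery life).
D7: not dominated.
D8: not dominated (best weight).
D9: dominated by D7 (weight 2.2≤3.0, RAM 59≥59, battery life 15≥10).
D10: not dominated.

D3, D4, D6, D7, D8, D10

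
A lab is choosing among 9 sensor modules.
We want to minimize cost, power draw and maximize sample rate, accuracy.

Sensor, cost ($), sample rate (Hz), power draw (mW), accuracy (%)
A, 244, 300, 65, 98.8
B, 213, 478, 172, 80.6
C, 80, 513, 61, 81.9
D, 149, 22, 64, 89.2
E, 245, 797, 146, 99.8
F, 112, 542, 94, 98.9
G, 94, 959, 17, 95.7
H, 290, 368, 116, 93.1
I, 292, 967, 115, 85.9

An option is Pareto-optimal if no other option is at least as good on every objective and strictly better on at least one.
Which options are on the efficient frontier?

A, C, E, F, G, I

A: not dominated.
B: dominated by C (cost 80≤213, sample rate 513≥478, power draw 61≤172, accuracy 81.9≥80.6).
C: not dominated (best cost).
D: dominated by G (cost 94≤149, sample rate 959≥22, power draw 17≤64, accuracy 95.7≥89.2).
E: not dominated (best accuracy).
F: not dominated.
G: not dominated (best power draw).
H: dominated by F (cost 112≤290, sample rate 542≥368, power draw 94≤116, accuracy 98.9≥93.1).
I: not dominated (best sample rate).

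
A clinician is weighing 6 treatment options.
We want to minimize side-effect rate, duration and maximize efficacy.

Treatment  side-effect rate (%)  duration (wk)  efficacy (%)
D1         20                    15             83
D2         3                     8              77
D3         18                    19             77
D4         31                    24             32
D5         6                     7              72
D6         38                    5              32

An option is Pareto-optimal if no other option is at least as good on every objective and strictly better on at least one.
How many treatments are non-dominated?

D1: not dominated (best efficacy).
D2: not dominated (best side-effect rate).
D3: dominated by D2 (side-effect rate 3≤18, duration 8≤19, efficacy 77≥77).
D4: dominated by D1 (side-effect rate 20≤31, duration 15≤24, efficacy 83≥32).
D5: not dominated.
D6: not dominated (best duration).
Pareto-optimal: D1, D2, D5, D6 → 4.

4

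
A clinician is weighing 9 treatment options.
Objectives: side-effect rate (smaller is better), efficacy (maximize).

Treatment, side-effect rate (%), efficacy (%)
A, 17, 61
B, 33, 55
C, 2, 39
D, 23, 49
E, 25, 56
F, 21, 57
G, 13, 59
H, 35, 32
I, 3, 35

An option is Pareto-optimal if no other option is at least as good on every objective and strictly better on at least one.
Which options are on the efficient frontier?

A: not dominated (best efficacy).
B: dominated by A (side-effect rate 17≤33, efficacy 61≥55).
C: not dominated (best side-effect rate).
D: dominated by A (side-effect rate 17≤23, efficacy 61≥49).
E: dominated by A (side-effect rate 17≤25, efficacy 61≥56).
F: dominated by A (side-effect rate 17≤21, efficacy 61≥57).
G: not dominated.
H: dominated by A (side-effect rate 17≤35, efficacy 61≥32).
I: dominated by C (side-effect rate 2≤3, efficacy 39≥35).

A, C, G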